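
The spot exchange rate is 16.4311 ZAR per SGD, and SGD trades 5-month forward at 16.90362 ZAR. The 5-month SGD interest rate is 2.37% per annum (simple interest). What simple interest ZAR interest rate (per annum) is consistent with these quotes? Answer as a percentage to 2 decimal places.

T = 5/12 years.
By CIP, F/S equals the ZAR-to-SGD growth ratio: 16.90362/16.4311 = 1.0287577.
SGD growth factor: 1 + 0.0237×5/12 = 1.009875.
That pins the ZAR growth at 1.0389167.
(1.0389167 − 1)/T = 0.093400, i.e. 9.34%.

9.34%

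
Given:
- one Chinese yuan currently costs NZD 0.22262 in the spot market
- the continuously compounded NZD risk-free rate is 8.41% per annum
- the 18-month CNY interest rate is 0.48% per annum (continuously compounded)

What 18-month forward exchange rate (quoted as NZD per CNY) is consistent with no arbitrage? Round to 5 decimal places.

T = 18/12 years.
Growth of 1 NZD over T: e^(0.0841×18/12) = 1.1344523.
CNY growth factor: e^(0.0048×18/12) = 1.007226.
So F = 0.22262 × 1.1344523 / 1.007226 = 0.2507399 (NZD/CNY).

0.25074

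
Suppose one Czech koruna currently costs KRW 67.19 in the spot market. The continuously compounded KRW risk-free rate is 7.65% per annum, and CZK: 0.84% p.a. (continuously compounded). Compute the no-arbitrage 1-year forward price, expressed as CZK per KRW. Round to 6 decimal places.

T = 1 year.
KRW growth factor: e^(0.0765×1) = 1.0795022.
CZK accumulates by e^(0.0084×1) = 1.0084354.
So F = 67.19 × 1.0795022 / 1.0084354 = 71.92504 (KRW/CZK).
Invert for CZK per KRW: 1 / 71.92504 = 0.013903.

0.013903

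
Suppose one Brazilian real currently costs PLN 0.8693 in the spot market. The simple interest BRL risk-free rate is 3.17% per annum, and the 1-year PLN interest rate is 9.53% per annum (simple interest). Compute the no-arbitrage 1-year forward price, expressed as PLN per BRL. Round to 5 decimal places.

0.92289

T = 1 year.
PLN accumulates by 1 + 0.0953×1 = 1.095300.
BRL accumulates by 1 + 0.0317×1 = 1.031700.
CIP: F = S · (grow PLN)/(grow BRL) = 0.8693 × 1.095300/1.031700 = 0.9228887 PLN per BRL.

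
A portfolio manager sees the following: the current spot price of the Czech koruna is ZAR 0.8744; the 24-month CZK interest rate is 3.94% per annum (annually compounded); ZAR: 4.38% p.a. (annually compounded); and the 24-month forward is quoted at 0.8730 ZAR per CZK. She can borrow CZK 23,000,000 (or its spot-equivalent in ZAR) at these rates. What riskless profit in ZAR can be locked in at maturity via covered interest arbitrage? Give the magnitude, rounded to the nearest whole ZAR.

ZAR 219,128

T = 2 years.
Invest the CZK and cover forward: 23,000,000 × 1.08035236 × 0.8730 = ZAR 21,692,395.04.
Convert at spot and invest in ZAR: 23,000,000 × 0.8744 × 1.08951844 = ZAR 21,911,523.25.
The quoted forward undervalues CZK, so borrow CZK, convert to ZAR at spot, deposit the ZAR at 4.38%, and buy CZK forward at 0.8730 to cover the loan.
The gap between the two covered legs is ZAR 219,128.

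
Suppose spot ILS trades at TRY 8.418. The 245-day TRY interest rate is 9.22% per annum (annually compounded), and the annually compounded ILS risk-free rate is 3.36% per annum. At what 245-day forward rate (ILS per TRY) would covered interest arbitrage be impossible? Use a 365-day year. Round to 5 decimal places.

T = 245/365 years.
TRY accumulates by (1 + 0.0922)^(245/365) = 1.0609861.
ILS accumulates by (1 + 0.0336)^(245/365) = 1.0224307.
Forward (TRY per ILS) = 8.418 × 1.0609861 / 1.0224307 = 8.735439.
Quoted the other way: 1/8.735439 = 0.11448 ILS per TRY.

0.11448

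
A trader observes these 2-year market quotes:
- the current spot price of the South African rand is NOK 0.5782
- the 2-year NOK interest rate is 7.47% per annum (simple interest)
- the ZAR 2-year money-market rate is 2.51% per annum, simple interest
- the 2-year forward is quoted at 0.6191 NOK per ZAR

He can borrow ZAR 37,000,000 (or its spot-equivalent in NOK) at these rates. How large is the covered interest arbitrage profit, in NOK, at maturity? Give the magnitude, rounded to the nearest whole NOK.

NOK 532,958

T = 2 years.
Invest the ZAR and cover forward: 37,000,000 × 1.050200 × 0.6191 = NOK 24,056,616.34.
Convert at spot and invest in NOK: 37,000,000 × 0.5782 × 1.149400 = NOK 24,589,573.96.
The quoted forward undervalues ZAR, so borrow ZAR, convert to NOK at spot, deposit the NOK at 7.47%, and buy ZAR forward at 0.6191 to cover the loan.
Arbitrage profit = |24,056,616.34 − 24,589,573.96| = NOK 532,958.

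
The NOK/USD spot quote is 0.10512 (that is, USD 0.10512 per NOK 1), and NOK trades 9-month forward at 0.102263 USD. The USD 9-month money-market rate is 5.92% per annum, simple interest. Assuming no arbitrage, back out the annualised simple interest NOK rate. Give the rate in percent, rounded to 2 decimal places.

9.81%

T = 9/12 years.
By CIP, F/S equals the USD-to-NOK growth ratio: 0.102263/0.10512 = 0.9728215.
The USD side grows by 1 + 0.0592×9/12 = 1.044400.
So the NOK growth factor = 1.0735782.
(1.0735782 − 1)/T = 0.098104, i.e. 9.81%.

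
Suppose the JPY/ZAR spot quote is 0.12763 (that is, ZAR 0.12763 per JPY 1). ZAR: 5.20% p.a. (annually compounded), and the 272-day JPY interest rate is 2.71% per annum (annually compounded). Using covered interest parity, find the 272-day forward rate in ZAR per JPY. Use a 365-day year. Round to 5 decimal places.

T = 272/365 years.
ZAR accumulates by (1 + 0.0520)^(272/365) = 1.0384994.
Growth of 1 JPY over T: (1 + 0.0271)^(272/365) = 1.0201261.
So F = 0.12763 × 1.0384994 / 1.0201261 = 0.1299287 (ZAR/JPY).

0.12993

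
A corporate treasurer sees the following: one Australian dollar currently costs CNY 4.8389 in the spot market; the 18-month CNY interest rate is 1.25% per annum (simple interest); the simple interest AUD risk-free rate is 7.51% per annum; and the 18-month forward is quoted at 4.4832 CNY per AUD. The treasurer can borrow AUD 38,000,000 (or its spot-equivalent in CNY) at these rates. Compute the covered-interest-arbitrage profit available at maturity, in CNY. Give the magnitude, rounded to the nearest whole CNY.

CNY 2,226,918

T = 18/12 years.
Keep in AUD, deliver into the forward: 38,000,000·1.112650·4.4832 = CNY 189,552,834.24.
Swap to CNY now, deposit: 38,000,000·4.8389·1.018750 = CNY 187,325,916.25.
The quoted forward overvalues AUD, so borrow CNY, buy AUD at spot, deposit the AUD at 7.51%, and sell the proceeds forward at 4.4832.
Arbitrage profit = |189,552,834.24 − 187,325,916.25| = CNY 2,226,918.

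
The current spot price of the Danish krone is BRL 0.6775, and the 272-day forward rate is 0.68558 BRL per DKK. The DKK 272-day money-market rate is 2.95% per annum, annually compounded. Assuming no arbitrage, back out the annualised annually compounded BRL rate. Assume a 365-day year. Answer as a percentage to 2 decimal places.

T = 272/365 years.
By CIP, F/S equals the BRL-to-DKK growth ratio: 0.68558/0.6775 = 1.0119262.
The DKK side grows by (1 + 0.0295)^(272/365) = 1.0219019.
Hence g_BRL = 1.0340893.
Annualise: 1.0340893^(365/272) − 1 = 0.046009 = 4.60%.

4.60%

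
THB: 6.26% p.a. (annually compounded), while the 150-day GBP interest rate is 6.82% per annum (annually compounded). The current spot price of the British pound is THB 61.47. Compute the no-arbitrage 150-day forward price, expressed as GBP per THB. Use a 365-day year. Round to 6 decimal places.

0.016303

T = 150/365 years.
Growth of 1 THB over T: (1 + 0.0626)^(150/365) = 1.0252668.
Growth of 1 GBP over T: (1 + 0.0682)^(150/365) = 1.0274839.
So F = 61.47 × 1.0252668 / 1.0274839 = 61.33736 (THB/GBP).
Quoted the other way: 1/61.33736 = 0.016303 GBP per THB.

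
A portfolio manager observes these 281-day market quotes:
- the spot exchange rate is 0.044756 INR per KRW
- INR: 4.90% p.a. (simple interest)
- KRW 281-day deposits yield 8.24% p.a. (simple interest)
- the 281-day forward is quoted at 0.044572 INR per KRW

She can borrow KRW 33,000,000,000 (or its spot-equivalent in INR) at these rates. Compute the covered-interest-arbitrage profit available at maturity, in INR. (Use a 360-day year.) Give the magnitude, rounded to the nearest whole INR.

INR 32,042,317

T = 281/360 years.
Invest the KRW and cover forward: 33,000,000,000 × 1.064317777778 × 0.044572 = INR 1,565,479,475.71.
Convert at spot and invest in INR: 33,000,000,000 × 0.044756 × 1.038247222222 = INR 1,533,437,158.37.
The quoted forward overvalues KRW, so borrow INR, buy KRW at spot, deposit the KRW at 8.24%, and sell the proceeds forward at 0.044572.
Profit = 1,565,479,475.71 − 1,533,437,158.37 = INR 32,042,317.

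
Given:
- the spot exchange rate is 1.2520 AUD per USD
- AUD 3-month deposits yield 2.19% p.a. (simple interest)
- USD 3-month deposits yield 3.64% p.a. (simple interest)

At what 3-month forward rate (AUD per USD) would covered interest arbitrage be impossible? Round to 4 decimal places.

1.2475

T = 3/12 years.
AUD growth factor: 1 + 0.0219×3/12 = 1.005475.
USD accumulates by 1 + 0.0364×3/12 = 1.009100.
Forward (AUD per USD) = 1.252 × 1.005475 / 1.009100 = 1.247502.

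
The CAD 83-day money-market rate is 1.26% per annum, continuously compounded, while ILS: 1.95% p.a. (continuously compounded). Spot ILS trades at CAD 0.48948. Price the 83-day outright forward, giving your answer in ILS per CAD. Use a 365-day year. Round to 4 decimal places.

T = 83/365 years.
CAD accumulates by e^(0.0126×83/365) = 1.0028693.
Growth of 1 ILS over T: e^(0.0195×83/365) = 1.0044441.
CIP: F = S · (grow CAD)/(grow ILS) = 0.48948 × 1.0028693/1.0044441 = 0.4887126 CAD per ILS.
Invert for ILS per CAD: 1 / 0.4887126 = 2.0462.

2.0462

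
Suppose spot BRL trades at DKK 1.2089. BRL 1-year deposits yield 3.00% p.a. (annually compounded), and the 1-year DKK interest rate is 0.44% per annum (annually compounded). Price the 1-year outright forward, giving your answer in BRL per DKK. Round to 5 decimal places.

T = 1 year.
DKK growth factor: (1 + 0.0044)^1 = 1.004400.
BRL growth factor: (1 + 0.0300)^1 = 1.030000.
CIP: F = S · (grow DKK)/(grow BRL) = 1.2089 × 1.004400/1.030000 = 1.178854 DKK per BRL.
Invert for BRL per DKK: 1 / 1.178854 = 0.84828.

0.84828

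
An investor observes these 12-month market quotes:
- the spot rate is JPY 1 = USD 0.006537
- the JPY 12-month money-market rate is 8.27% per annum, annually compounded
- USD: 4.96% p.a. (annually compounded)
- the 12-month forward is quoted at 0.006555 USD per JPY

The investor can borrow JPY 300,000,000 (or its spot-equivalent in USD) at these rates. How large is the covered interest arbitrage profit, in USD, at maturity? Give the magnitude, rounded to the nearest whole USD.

T = 1 year.
Keep in JPY, deliver into the forward: 300,000,000·1.082700·0.006555 = USD 2,129,129.55.
Swap to USD now, deposit: 300,000,000·0.006537·1.049600 = USD 2,058,370.56.
The quoted forward overvalues JPY, so borrow USD, buy JPY at spot, deposit the JPY at 8.27%, and sell the proceeds forward at 0.006555.
Arbitrage profit = |2,129,129.55 − 2,058,370.56| = USD 70,759.

USD 70,759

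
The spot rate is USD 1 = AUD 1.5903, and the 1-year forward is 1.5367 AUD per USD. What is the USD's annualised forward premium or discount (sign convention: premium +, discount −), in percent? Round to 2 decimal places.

T = 1 year.
Period premium: (1.5367 − 1.5903)/1.5903 = -0.0337043.
×(1/T) gives -3.37% p.a.

-3.37%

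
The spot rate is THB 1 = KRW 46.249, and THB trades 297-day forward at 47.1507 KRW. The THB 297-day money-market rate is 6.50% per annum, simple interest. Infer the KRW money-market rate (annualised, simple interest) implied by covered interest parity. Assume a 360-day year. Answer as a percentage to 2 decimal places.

8.99%

T = 297/360 years.
By CIP, F/S equals the KRW-to-THB growth ratio: 47.1507/46.249 = 1.0194966.
The THB side grows by 1 + 0.0650×297/360 = 1.053625.
So the KRW growth factor = 1.0741671.
r = (1.0741671 − 1)/(297/360) = 0.089900 → 8.99%.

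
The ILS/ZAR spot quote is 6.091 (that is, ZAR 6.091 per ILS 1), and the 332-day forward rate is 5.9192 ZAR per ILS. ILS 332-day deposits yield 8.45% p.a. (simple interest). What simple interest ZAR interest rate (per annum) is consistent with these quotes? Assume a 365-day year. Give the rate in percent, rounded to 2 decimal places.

5.11%

T = 332/365 years.
F/S = 5.9192/6.091 = 0.9717945 = (growth of ZAR) / (growth of ILS).
ILS growth factor: 1 + 0.0845×332/365 = 1.0768603.
That pins the ZAR growth at 1.0464869.
r = (1.0464869 − 1)/(332/365) = 0.051108 → 5.11%.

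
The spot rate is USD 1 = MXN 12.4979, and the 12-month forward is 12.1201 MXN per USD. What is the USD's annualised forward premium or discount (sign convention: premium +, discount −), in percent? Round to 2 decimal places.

-3.02%

T = 1 year.
USD trades forward at -3.02291% vs spot over the period.
Per annum: -0.0302291 / 1 = -0.030229 = -3.02%.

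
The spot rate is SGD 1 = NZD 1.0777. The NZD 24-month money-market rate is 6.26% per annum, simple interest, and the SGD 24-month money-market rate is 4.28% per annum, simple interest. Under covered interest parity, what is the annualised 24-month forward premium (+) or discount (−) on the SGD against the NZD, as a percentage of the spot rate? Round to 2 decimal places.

T = 2 years.
No-arbitrage forward: 1.0777 × 1.125200 / 1.085600 = 1.1170118 NZD/SGD.
(F − S)/S ÷ T = (1.1170118 − 1.0777)/1.0777/2 = 0.018239 → 1.82%.

+1.82%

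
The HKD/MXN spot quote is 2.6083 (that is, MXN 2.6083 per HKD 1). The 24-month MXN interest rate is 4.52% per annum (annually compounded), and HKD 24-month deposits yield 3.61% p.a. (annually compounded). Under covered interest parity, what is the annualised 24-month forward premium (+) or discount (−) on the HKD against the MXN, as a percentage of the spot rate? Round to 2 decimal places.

+0.88%

T = 2 years.
F = S · g_MXN/g_HKD = 2.6083 × 1.092443/1.0735032 = 2.6543182.
Annualised premium = (F − S)/S × (1/T) = (2.6543182 − 2.6083)/2.6083 ÷ 2 = 0.88%.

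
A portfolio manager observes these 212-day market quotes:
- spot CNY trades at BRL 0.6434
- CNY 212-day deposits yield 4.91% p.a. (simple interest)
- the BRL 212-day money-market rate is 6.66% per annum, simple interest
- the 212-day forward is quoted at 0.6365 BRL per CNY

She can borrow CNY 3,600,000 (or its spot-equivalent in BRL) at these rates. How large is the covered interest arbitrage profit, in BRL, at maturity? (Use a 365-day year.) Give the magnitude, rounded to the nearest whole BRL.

T = 212/365 years.
Route A — deposit CNY, sell forward: 3,600,000 × 1.028518356 × 0.6365 = BRL 2,356,746.96.
Route B — convert at spot, deposit BRL: 3,600,000 × 0.6434 × 1.03868274 = BRL 2,405,838.51.
The quoted forward undervalues CNY, so borrow CNY, convert to BRL at spot, deposit the BRL at 6.66%, and buy CNY forward at 0.6365 to cover the loan.
Profit = 2,405,838.51 − 2,356,746.96 = BRL 49,092.

BRL 49,092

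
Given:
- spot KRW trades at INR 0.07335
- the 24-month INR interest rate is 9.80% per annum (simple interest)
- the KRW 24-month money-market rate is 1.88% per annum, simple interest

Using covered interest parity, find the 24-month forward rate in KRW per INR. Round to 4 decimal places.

11.8277

T = 2 years.
INR accumulates by 1 + 0.0980×2 = 1.196000.
KRW growth factor: 1 + 0.0188×2 = 1.037600.
So F = 0.07335 × 1.196000 / 1.037600 = 0.084547610 (INR/KRW).
Invert for KRW per INR: 1 / 0.084547610 = 11.8277.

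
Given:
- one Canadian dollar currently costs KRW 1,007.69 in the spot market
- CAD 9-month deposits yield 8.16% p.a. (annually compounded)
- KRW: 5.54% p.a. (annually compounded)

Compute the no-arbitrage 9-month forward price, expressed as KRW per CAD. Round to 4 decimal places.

989.3268

T = 9/12 years.
KRW growth factor: (1 + 0.0554)^(9/12) = 1.041268708.
CAD accumulates by (1 + 0.0816)^(9/12) = 1.060596059.
Forward (KRW per CAD) = 1007.69 × 1.041268708 / 1.060596059 = 989.326762.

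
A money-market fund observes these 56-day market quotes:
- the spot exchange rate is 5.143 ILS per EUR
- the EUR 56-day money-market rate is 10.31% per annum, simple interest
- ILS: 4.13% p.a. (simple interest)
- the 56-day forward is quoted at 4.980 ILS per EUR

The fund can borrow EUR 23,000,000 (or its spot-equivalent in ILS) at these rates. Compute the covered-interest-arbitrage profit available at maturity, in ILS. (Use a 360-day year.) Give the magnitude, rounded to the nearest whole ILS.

ILS 2,671,974

T = 56/360 years.
Keep in EUR, deliver into the forward: 23,000,000·1.01603777778·4.980 = ILS 116,376,967.07.
Swap to ILS now, deposit: 23,000,000·5.143·1.00642444444 = ILS 119,048,941.11.
The quoted forward undervalues EUR, so borrow EUR, convert to ILS at spot, deposit the ILS at 4.13%, and buy EUR forward at 4.980 to cover the loan.
Arbitrage profit = |116,376,967.07 − 119,048,941.11| = ILS 2,671,974.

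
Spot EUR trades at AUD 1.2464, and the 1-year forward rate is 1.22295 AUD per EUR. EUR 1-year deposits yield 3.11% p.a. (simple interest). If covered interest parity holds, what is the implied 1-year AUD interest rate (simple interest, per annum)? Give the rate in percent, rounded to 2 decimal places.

T = 1 year.
By CIP, F/S equals the AUD-to-EUR growth ratio: 1.22295/1.2464 = 0.9811858.
The EUR side grows by 1 + 0.0311×1 = 1.031100.
That pins the AUD growth at 1.0117007.
r = (1.0117007 − 1)/1 = 0.011701 → 1.17%.

1.17%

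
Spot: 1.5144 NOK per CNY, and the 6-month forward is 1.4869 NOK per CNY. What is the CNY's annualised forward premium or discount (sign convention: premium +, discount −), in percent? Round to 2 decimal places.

-3.63%

T = 6/12 years.
Period premium: (1.4869 − 1.5144)/1.5144 = -0.0181590.
Per annum: -0.0181590 / (6/12) = -0.036318 = -3.63%.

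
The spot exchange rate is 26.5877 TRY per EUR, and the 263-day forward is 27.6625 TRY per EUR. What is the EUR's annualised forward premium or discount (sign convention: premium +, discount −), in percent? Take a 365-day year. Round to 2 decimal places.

+5.61%

T = 263/365 years.
Period premium: (27.6625 − 26.5877)/26.5877 = 0.0404247.
×(1/T) gives 5.61% p.a.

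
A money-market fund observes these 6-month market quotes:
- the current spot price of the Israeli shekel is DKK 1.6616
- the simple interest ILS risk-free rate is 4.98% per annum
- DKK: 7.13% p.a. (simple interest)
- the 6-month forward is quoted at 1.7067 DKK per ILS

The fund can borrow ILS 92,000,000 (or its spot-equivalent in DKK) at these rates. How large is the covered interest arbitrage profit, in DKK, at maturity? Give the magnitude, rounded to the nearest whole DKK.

DKK 2,609,193

T = 6/12 years.
Invest the ILS and cover forward: 92,000,000 × 1.024900 × 1.7067 = DKK 160,926,108.36.
Convert at spot and invest in DKK: 92,000,000 × 1.6616 × 1.035650 = DKK 158,316,915.68.
The quoted forward overvalues ILS, so borrow DKK, buy ILS at spot, deposit the ILS at 4.98%, and sell the proceeds forward at 1.7067.
Arbitrage profit = |160,926,108.36 − 158,316,915.68| = DKK 2,609,193.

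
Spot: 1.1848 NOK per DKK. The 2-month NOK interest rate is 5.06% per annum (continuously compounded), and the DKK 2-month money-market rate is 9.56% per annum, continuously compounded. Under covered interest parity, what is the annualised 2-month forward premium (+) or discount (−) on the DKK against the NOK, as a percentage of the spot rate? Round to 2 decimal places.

-4.48%

T = 2/12 years.
CIP forward (NOK per DKK) = 1.1848 × 1.008469/1.0160609 = 1.1759473.
Annualised premium = (F − S)/S × (1/T) = (1.1759473 − 1.1848)/1.1848 ÷ (2/12) = -4.48%.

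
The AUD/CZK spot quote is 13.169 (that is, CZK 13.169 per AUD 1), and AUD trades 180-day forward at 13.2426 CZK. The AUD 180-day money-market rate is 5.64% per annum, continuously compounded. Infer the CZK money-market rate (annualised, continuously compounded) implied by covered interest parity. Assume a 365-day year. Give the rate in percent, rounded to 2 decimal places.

T = 180/365 years.
F/S = 13.2426/13.169 = 1.0055889 = (growth of CZK) / (growth of AUD).
The AUD side grows by e^(0.0564×180/365) = 1.0282041.
Hence g_CZK = 1.0339506.
Take logs: ln 1.0339506 / (180/365) = 0.067701, so 6.77%.

6.77%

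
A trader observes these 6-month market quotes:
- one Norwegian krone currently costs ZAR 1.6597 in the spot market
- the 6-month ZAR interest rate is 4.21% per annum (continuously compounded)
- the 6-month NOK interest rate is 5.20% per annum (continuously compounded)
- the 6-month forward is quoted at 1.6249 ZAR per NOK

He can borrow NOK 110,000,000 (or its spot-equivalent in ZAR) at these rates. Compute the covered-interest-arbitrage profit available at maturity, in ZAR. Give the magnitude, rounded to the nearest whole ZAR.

T = 6/12 years.
Route A — deposit NOK, sell forward: 110,000,000 × 1.02634094847 × 1.6249 = ZAR 183,447,154.79.
Route B — convert at spot, deposit ZAR: 110,000,000 × 1.6597 × 1.02127311402 = ZAR 186,450,768.61.
The quoted forward undervalues NOK, so borrow NOK, convert to ZAR at spot, deposit the ZAR at 4.21%, and buy NOK forward at 1.6249 to cover the loan.
Arbitrage profit = |183,447,154.79 − 186,450,768.61| = ZAR 3,003,614.

ZAR 3,003,614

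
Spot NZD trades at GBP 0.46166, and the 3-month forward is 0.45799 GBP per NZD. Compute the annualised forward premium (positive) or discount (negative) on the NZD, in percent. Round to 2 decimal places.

-3.18%

T = 3/12 years.
(F − S)/S = (0.45799 − 0.46166)/0.46166 = -0.0079496.
Per annum: -0.0079496 / (3/12) = -0.031798 = -3.18%.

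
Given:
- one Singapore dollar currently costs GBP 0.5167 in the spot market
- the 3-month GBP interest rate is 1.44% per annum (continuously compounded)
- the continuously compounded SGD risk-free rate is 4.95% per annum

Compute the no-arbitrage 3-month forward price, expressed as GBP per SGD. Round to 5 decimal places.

T = 3/12 years.
Growth of 1 GBP over T: e^(0.0144×3/12) = 1.0036065.
SGD growth factor: e^(0.0495×3/12) = 1.0124519.
Forward (GBP per SGD) = 0.5167 × 1.0036065 / 1.0124519 = 0.5121858.

0.51219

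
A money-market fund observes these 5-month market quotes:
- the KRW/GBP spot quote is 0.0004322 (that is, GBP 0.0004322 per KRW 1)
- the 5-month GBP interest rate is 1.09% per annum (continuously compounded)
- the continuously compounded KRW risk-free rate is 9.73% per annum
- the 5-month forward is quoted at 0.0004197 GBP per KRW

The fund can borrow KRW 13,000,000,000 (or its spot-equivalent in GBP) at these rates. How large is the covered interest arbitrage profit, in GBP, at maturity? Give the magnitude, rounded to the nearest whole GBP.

GBP 37,669

T = 5/12 years.
Keep in KRW, deliver into the forward: 13,000,000,000·1.041374699·0.0004197 = GBP 5,681,844.50.
Swap to GBP now, deposit: 13,000,000,000·0.0004322·1.004551996 = GBP 5,644,175.84.
The quoted forward overvalues KRW, so borrow GBP, buy KRW at spot, deposit the KRW at 9.73%, and sell the proceeds forward at 0.0004197.
Arbitrage profit = |5,681,844.50 − 5,644,175.84| = GBP 37,669.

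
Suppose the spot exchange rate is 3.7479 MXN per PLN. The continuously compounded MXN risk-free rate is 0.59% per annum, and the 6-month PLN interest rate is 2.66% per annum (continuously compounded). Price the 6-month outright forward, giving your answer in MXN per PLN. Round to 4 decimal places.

3.7093

T = 6/12 years.
Growth of 1 MXN over T: e^(0.0059×6/12) = 1.0029544.
PLN accumulates by e^(0.0266×6/12) = 1.0133888.
CIP: F = S · (grow MXN)/(grow PLN) = 3.7479 × 1.0029544/1.0133888 = 3.709310 MXN per PLN.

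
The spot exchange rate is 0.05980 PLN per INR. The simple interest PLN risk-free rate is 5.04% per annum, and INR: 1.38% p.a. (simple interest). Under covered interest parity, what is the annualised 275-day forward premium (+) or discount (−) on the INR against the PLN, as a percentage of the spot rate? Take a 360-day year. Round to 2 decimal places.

+3.62%

T = 275/360 years.
CIP forward (PLN per INR) = 0.0598 × 1.038500/1.0105417 = 0.06145447.
Annualised premium = (F − S)/S × (1/T) = (0.06145447 − 0.0598)/0.0598 ÷ (275/360) = 3.62%.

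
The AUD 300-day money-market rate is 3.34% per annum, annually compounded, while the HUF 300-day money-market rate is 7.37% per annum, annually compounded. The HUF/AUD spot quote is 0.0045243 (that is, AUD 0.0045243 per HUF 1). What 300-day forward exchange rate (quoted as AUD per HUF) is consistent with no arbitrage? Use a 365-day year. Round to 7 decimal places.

0.0043843

T = 300/365 years.
Growth of 1 AUD over T: (1 + 0.0334)^(300/365) = 1.0273715.
HUF growth factor: (1 + 0.0737)^(300/365) = 1.0601889.
CIP: F = S · (grow AUD)/(grow HUF) = 0.0045243 × 1.0273715/1.0601889 = 0.004384253 AUD per HUF.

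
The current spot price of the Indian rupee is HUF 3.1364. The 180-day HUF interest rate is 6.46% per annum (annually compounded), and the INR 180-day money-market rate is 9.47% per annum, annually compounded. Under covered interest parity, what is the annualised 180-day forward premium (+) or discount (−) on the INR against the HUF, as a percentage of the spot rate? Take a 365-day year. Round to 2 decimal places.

T = 180/365 years.
No-arbitrage forward: 3.1364 × 1.0313523 / 1.0456309 = 3.0935709 HUF/INR.
Annualised premium = (F − S)/S × (1/T) = (3.0935709 − 3.1364)/3.1364 ÷ (180/365) = -2.77%.

-2.77%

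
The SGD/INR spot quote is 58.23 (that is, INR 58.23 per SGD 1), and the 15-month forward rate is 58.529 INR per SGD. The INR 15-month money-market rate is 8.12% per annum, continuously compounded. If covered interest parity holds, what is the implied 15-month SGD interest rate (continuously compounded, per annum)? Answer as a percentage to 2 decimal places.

T = 15/12 years.
By CIP, F/S equals the INR-to-SGD growth ratio: 58.529/58.23 = 1.0051348.
The INR side grows by e^(0.0812×15/12) = 1.1068299.
So the SGD growth factor = 1.1011756.
Take logs: ln 1.1011756 / (15/12) = 0.077103, so 7.71%.

7.71%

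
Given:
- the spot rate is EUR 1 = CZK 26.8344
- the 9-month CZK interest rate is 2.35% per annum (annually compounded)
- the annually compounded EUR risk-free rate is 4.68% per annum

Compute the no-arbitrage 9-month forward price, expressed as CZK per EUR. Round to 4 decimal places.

26.3852

T = 9/12 years.
CZK accumulates by (1 + 0.0235)^(9/12) = 1.01757373.
EUR accumulates by (1 + 0.0468)^(9/12) = 1.03489857.
Forward (CZK per EUR) = 26.8344 × 1.01757373 / 1.03489857 = 26.385176.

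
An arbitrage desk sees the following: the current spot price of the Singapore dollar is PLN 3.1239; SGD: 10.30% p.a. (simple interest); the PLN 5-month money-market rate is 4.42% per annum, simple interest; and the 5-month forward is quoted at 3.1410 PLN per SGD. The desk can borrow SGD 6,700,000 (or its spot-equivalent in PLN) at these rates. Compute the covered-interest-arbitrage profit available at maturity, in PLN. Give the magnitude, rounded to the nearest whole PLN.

PLN 632,275

T = 5/12 years.
Route A — deposit SGD, sell forward: 6,700,000 × 1.0429166667 × 3.1410 = PLN 21,947,868.38.
Route B — convert at spot, deposit PLN: 6,700,000 × 3.1239 × 1.0184166667 = PLN 21,315,593.23.
The quoted forward overvalues SGD, so borrow PLN, buy SGD at spot, deposit the SGD at 10.30%, and sell the proceeds forward at 3.1410.
The gap between the two covered legs is PLN 632,275.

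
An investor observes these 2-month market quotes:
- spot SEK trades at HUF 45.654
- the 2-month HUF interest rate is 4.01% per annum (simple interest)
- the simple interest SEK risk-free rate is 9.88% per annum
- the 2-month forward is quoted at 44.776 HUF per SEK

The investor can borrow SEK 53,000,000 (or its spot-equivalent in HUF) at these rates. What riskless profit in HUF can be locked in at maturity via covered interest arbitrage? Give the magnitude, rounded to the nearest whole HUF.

T = 2/12 years.
Keep in SEK, deliver into the forward: 53,000,000·1.016466666667·44.776 = HUF 2,412,205,507.73.
Swap to HUF now, deposit: 53,000,000·45.654·1.006683333333 = HUF 2,435,833,407.70.
The quoted forward undervalues SEK, so borrow SEK, convert to HUF at spot, deposit the HUF at 4.01%, and buy SEK forward at 44.776 to cover the loan.
The gap between the two covered legs is HUF 23,627,900.

HUF 23,627,900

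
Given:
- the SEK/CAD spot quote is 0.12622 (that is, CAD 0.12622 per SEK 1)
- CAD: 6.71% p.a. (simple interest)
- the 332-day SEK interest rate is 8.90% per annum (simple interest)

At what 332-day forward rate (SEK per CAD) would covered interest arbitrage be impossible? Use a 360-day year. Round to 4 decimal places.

T = 332/360 years.
CAD accumulates by 1 + 0.0671×332/360 = 1.0618811.
Growth of 1 SEK over T: 1 + 0.0890×332/360 = 1.0820778.
CIP: F = S · (grow CAD)/(grow SEK) = 0.12622 × 1.0618811/1.0820778 = 0.1238641 CAD per SEK.
Invert for SEK per CAD: 1 / 0.1238641 = 8.0734.

8.0734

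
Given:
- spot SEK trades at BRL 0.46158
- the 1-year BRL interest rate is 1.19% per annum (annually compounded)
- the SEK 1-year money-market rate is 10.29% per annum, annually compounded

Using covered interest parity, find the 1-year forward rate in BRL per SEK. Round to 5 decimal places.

T = 1 year.
BRL accumulates by (1 + 0.0119)^1 = 1.011900.
SEK accumulates by (1 + 0.1029)^1 = 1.102900.
Forward (BRL per SEK) = 0.46158 × 1.011900 / 1.102900 = 0.4234952.

0.42350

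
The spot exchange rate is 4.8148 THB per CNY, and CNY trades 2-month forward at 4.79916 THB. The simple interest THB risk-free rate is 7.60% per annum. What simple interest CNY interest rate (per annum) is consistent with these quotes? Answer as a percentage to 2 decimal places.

T = 2/12 years.
By CIP, F/S equals the THB-to-CNY growth ratio: 4.79916/4.8148 = 0.9967517.
THB growth factor: 1 + 0.0760×2/12 = 1.0126667.
That pins the CNY growth at 1.0159669.
(1.0159669 − 1)/T = 0.095801, i.e. 9.58%.

9.58%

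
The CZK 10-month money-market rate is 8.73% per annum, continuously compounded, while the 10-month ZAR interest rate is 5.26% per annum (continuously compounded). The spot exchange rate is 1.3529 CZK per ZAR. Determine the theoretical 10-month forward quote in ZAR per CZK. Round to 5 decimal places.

T = 10/12 years.
CZK growth factor: e^(0.0873×10/12) = 1.0754616.
ZAR growth factor: e^(0.0526×10/12) = 1.0448082.
CIP: F = S · (grow CZK)/(grow ZAR) = 1.3529 × 1.0754616/1.0448082 = 1.392592 CZK per ZAR.
Quoted the other way: 1/1.392592 = 0.71809 ZAR per CZK.

0.71809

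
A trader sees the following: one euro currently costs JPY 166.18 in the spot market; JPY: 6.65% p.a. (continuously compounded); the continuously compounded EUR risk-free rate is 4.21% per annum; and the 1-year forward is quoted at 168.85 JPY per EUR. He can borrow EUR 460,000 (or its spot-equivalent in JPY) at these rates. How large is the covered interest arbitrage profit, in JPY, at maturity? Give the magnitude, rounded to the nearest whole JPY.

T = 1 year.
Invest the EUR and cover forward: 460,000 × 1.0429987734 × 168.85 = JPY 81,010,757.73.
Convert at spot and invest in JPY: 460,000 × 166.18 × 1.0687609641 = JPY 81,699,080.63.
The quoted forward undervalues EUR, so borrow EUR, convert to JPY at spot, deposit the JPY at 6.65%, and buy EUR forward at 168.85 to cover the loan.
Profit = 81,699,080.63 − 81,010,757.73 = JPY 688,323.

JPY 688,323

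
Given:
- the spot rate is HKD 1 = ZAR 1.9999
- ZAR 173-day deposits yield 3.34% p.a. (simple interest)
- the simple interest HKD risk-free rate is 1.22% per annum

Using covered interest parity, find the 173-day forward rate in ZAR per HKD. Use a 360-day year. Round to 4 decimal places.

2.0202

T = 173/360 years.
ZAR accumulates by 1 + 0.0334×173/360 = 1.0160506.
Growth of 1 HKD over T: 1 + 0.0122×173/360 = 1.0058628.
CIP: F = S · (grow ZAR)/(grow HKD) = 1.9999 × 1.0160506/1.0058628 = 2.020156 ZAR per HKD.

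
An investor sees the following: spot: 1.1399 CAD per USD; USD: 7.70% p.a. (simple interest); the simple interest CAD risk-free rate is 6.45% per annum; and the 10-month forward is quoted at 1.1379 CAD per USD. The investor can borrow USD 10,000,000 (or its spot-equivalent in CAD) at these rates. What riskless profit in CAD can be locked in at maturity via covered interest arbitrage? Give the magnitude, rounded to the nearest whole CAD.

T = 10/12 years.
Keep in USD, deliver into the forward: 10,000,000·1.0641666667·1.1379 = CAD 12,109,152.50.
Swap to CAD now, deposit: 10,000,000·1.1399·1.053750 = CAD 12,011,696.25.
The quoted forward overvalues USD, so borrow CAD, buy USD at spot, deposit the USD at 7.70%, and sell the proceeds forward at 1.1379.
Profit = 12,109,152.50 − 12,011,696.25 = CAD 97,456.

CAD 97,456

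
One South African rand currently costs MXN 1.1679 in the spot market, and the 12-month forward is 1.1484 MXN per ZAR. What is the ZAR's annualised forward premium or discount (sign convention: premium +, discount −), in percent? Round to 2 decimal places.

-1.67%

T = 1 year.
(F − S)/S = (1.1484 − 1.1679)/1.1679 = -0.0166966.
Per annum: -0.0166966 / 1 = -0.016697 = -1.67%.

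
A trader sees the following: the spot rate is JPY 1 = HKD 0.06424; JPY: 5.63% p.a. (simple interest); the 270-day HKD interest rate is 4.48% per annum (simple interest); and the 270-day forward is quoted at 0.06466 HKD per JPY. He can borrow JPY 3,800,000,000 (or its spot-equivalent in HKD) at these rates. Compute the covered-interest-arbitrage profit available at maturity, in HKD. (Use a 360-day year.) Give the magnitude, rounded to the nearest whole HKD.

HKD 3,768,857

T = 270/360 years.
Keep in JPY, deliver into the forward: 3,800,000,000·1.042225·0.06466 = HKD 256,083,020.30.
Swap to HKD now, deposit: 3,800,000,000·0.06424·1.033600 = HKD 252,314,163.20.
The quoted forward overvalues JPY, so borrow HKD, buy JPY at spot, deposit the JPY at 5.63%, and sell the proceeds forward at 0.06466.
Arbitrage profit = |256,083,020.30 − 252,314,163.20| = HKD 3,768,857.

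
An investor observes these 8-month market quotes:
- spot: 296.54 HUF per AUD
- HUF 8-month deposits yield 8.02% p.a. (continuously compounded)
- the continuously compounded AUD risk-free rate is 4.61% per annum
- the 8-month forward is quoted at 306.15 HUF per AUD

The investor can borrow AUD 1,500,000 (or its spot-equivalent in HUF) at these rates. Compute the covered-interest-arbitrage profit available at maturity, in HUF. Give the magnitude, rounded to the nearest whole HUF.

T = 8/12 years.
Keep in AUD, deliver into the forward: 1,500,000·1.03121047776·306.15 = HUF 473,557,631.65.
Swap to HUF now, deposit: 1,500,000·296.54·1.05492182712 = HUF 469,239,777.92.
The quoted forward overvalues AUD, so borrow HUF, buy AUD at spot, deposit the AUD at 4.61%, and sell the proceeds forward at 306.15.
Arbitrage profit = |473,557,631.65 − 469,239,777.92| = HUF 4,317,854.

HUF 4,317,854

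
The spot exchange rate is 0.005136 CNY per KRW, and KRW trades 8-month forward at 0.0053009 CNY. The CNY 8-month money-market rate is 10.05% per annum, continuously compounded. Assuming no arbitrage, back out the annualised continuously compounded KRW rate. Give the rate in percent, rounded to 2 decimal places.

5.31%

T = 8/12 years.
By CIP, F/S equals the CNY-to-KRW growth ratio: 0.0053009/0.005136 = 1.0321067.
CNY growth factor: e^(0.1005×8/12) = 1.0692955.
That pins the KRW growth at 1.0360319.
r = ln(1.0360319)/(8/12) = 0.053097 → 5.31%.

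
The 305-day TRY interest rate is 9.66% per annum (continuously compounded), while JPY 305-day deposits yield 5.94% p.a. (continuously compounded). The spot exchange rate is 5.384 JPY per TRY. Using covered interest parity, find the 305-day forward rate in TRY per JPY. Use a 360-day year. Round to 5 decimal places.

T = 305/360 years.
Growth of 1 JPY over T: e^(0.0594×305/360) = 1.0516128.
TRY accumulates by e^(0.0966×305/360) = 1.085284.
CIP: F = S · (grow JPY)/(grow TRY) = 5.384 × 1.0516128/1.085284 = 5.216960 JPY per TRY.
Quoted the other way: 1/5.216960 = 0.19168 TRY per JPY.

0.19168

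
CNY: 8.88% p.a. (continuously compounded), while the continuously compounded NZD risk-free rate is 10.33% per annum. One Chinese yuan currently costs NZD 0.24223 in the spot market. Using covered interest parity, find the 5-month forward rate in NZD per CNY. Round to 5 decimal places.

0.24370

T = 5/12 years.
NZD accumulates by e^(0.1033×5/12) = 1.0439814.
CNY accumulates by e^(0.0888×5/12) = 1.037693.
CIP: F = S · (grow NZD)/(grow CNY) = 0.24223 × 1.0439814/1.037693 = 0.2436979 NZD per CNY.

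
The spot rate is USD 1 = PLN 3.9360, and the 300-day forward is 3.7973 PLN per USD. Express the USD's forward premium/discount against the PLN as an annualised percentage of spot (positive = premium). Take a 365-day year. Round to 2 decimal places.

T = 300/365 years.
(F − S)/S = (3.7973 − 3.936)/3.936 = -0.0352388.
×(1/T) gives -4.29% p.a.

-4.29%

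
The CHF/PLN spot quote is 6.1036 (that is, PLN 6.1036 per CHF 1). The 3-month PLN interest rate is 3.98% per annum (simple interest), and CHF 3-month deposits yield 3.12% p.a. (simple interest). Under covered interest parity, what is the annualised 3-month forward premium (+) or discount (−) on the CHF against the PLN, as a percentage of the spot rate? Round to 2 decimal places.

+0.85%

T = 3/12 years.
CIP forward (PLN per CHF) = 6.1036 × 1.009950/1.007800 = 6.1166212.
(F − S)/S ÷ T = (6.1166212 − 6.1036)/6.1036/(3/12) = 0.008533 → 0.85%.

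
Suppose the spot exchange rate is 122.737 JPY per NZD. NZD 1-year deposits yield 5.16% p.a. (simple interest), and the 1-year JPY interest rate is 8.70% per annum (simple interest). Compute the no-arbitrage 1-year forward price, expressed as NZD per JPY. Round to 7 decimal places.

T = 1 year.
JPY growth factor: 1 + 0.0870×1 = 1.087000.
NZD accumulates by 1 + 0.0516×1 = 1.051600.
CIP: F = S · (grow JPY)/(grow NZD) = 122.737 × 1.087000/1.051600 = 126.8687 JPY per NZD.
Quoted the other way: 1/126.8687 = 0.0078822 NZD per JPY.

0.0078822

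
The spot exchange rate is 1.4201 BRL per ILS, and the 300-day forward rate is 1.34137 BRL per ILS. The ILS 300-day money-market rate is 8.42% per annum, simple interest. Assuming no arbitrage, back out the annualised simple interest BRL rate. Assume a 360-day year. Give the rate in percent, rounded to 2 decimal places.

T = 300/360 years.
By CIP, F/S equals the BRL-to-ILS growth ratio: 1.34137/1.4201 = 0.9445602.
ILS growth factor: 1 + 0.0842×300/360 = 1.0701667.
So the BRL growth factor = 1.0108369.
(1.0108369 − 1)/T = 0.013004, i.e. 1.30%.

1.30%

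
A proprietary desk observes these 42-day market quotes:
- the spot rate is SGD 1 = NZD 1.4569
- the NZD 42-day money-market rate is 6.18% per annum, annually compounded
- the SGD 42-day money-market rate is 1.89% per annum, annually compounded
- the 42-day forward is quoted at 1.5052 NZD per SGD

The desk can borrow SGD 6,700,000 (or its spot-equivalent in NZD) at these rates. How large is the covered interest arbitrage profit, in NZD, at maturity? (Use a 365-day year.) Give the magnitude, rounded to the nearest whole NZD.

NZD 277,774

T = 42/365 years.
Keep in SGD, deliver into the forward: 6,700,000·1.0021568206·1.5052 = NZD 10,106,591.19.
Swap to NZD now, deposit: 6,700,000·1.4569·1.0069240099 = NZD 9,828,816.85.
The quoted forward overvalues SGD, so borrow NZD, buy SGD at spot, deposit the SGD at 1.89%, and sell the proceeds forward at 1.5052.
The gap between the two covered legs is NZD 277,774.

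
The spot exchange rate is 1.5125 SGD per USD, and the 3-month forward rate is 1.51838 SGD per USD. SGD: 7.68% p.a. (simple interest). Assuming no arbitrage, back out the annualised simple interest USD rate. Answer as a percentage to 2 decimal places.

6.10%

T = 3/12 years.
By CIP, F/S equals the SGD-to-USD growth ratio: 1.51838/1.5125 = 1.0038876.
SGD growth factor: 1 + 0.0768×3/12 = 1.019200.
So the USD growth factor = 1.0152531.
(1.0152531 − 1)/T = 0.061012, i.e. 6.10%.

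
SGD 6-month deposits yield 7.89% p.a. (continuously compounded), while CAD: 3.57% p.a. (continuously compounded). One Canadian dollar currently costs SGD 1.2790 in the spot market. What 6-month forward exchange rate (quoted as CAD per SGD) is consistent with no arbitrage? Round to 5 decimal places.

T = 6/12 years.
SGD accumulates by e^(0.0789×6/12) = 1.0402385.
CAD accumulates by e^(0.0357×6/12) = 1.0180103.
Forward (SGD per CAD) = 1.279 × 1.0402385 / 1.0180103 = 1.306927.
Invert for CAD per SGD: 1 / 1.306927 = 0.76515.

0.76515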